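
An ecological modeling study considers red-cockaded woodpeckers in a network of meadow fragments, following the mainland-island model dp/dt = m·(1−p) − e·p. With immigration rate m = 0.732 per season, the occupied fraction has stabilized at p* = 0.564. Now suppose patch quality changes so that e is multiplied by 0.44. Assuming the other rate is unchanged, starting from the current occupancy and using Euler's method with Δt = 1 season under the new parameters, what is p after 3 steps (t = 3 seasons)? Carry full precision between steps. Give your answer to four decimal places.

Balance m(1−p*) = e·p* gives e = m(1−p*)/p* = 0.732×0.43600/0.56400 = 0.56587.
Starting from p₀ = 0.56400; update p ← p + (dp/dt)·Δt with the new parameters.
p: 0.56400 → 0.74273  (Δp = +0.17873)
p: 0.74273 → 0.74612  (Δp = +0.00340)
p: 0.74612 → 0.74619  (Δp = +0.00006)

0.7462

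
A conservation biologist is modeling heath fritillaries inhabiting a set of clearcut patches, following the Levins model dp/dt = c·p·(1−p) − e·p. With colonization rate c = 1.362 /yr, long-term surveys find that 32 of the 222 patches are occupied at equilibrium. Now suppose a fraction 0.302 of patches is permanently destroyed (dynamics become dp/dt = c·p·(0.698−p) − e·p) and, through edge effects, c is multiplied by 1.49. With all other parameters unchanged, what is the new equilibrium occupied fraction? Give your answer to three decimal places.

0.124

Observed p* = 32/222 = 0.14414.
Balance c(1−p*) = e gives e = 1.362×(1 − 0.14414) = 1.16568.
New p* = 0.698 − e/c = 0.698 − 1.16568/2.02938 = 0.12360.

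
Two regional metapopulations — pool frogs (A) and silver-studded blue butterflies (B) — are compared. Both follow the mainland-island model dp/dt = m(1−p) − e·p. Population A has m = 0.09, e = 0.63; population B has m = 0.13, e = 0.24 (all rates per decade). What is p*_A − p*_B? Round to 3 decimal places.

A: p*_A = m/(m+e) = 0.09/0.7200 = 0.1250.
B: p*_B = 0.13/0.3700 = 0.3514.
p*_A − p*_B = 0.1250 − 0.3514 = -0.2264.

-0.226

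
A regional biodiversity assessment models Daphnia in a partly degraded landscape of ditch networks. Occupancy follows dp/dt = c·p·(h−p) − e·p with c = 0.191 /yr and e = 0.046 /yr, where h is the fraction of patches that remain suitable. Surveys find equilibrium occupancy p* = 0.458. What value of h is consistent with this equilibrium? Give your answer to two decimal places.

At equilibrium c(h−p*) = e, so h = p* + e/c.
h = 0.458 + 0.046/0.191 = 0.458 + 0.2408 = 0.6988.

0.70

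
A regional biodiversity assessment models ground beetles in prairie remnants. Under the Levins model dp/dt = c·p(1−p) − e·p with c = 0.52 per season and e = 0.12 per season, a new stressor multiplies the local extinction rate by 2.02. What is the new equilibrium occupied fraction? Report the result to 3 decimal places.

0.534

Before: p* = 1 − 0.12/0.52 = 0.7692.
After the change, c = 0.52, e = 0.2424, so p* = 1 − 0.2424/0.52 = 0.5338.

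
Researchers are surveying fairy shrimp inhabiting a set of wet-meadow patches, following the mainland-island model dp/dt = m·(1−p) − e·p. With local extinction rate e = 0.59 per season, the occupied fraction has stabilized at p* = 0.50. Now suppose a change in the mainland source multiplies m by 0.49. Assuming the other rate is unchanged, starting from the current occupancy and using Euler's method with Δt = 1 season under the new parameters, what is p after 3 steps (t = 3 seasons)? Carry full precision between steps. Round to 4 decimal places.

Balance m(1−p*) = e·p* gives m = e·p*/(1−p*) = 0.59×0.50000/0.50000 = 0.59000.
Starting from p₀ = 0.50000; update p ← p + (dp/dt)·Δt with the new parameters.
  1  |  dp/dt·Δt = -0.150450  |  p_1 = 0.349550
  2  |  dp/dt·Δt = -0.018189  |  p_2 = 0.331361
  3  |  dp/dt·Δt = -0.002199  |  p_3 = 0.329161

0.3292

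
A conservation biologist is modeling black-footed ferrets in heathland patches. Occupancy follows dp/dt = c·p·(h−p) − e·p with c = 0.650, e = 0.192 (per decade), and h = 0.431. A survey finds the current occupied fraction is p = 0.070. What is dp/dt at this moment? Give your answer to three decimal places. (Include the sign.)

Colonization term: c·p·(h−p) = 0.650×0.070×0.3610 = 0.01643.
Extinction term: e·p = 0.01344.
dp/dt = 0.01643 − 0.01344 = 0.00299.

0.003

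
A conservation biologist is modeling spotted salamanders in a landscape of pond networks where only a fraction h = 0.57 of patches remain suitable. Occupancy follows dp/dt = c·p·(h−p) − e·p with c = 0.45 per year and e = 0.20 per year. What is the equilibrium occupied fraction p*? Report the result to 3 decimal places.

Setting dp/dt = 0 and dividing by p* gives c·(h−p*) = e.
So p* = h − e/c = 0.57 − 0.20/0.45 = 0.57 − 0.4444 = 0.1256.

0.126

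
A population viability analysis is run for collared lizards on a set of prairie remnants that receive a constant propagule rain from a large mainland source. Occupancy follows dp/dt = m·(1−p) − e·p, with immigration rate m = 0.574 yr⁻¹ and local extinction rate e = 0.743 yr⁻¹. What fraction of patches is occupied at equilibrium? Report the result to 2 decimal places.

0.44

Setting dp/dt = 0: m − m·p* = e·p*, so m = (m+e)·p*.
p* = m/(m+e) = 0.574/(0.574+0.743) = 0.574/1.3170 = 0.4358.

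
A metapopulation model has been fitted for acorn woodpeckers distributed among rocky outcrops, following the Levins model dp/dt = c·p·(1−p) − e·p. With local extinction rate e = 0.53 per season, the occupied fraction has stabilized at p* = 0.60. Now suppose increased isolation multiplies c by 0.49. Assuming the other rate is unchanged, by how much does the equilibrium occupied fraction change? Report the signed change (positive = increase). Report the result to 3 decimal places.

Balance c(1−p*) = e gives c = e/(1 − 0.60000) = 0.53/0.40000 = 1.32500.
New p* = 1 − e/c = 1 − 0.53000/0.64925 = 0.18367.
Δp* = 0.18367 − 0.60000 = -0.41633.

-0.416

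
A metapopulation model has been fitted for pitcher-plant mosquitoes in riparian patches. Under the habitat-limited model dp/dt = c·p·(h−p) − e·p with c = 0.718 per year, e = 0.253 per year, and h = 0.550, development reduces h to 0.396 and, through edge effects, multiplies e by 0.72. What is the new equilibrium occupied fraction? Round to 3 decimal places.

Before: p* = h − e/c = 0.550 − 0.253/0.718 = 0.550 − 0.3524 = 0.1976.
After: c = 0.718, e = 0.18216, h = 0.396; p* = 0.396 − 0.18216/0.718 = 0.1423.

0.142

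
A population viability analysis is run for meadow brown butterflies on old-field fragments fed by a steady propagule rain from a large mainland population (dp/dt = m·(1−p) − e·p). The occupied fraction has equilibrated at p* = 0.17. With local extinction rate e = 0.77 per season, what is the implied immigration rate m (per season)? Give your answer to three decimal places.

0.158

At equilibrium m(1−p*) = e·p*, so m = e·p*/(1−p*).
m = 0.77 × 0.17 / 0.8300 = 0.1309/0.8300 = 0.1577.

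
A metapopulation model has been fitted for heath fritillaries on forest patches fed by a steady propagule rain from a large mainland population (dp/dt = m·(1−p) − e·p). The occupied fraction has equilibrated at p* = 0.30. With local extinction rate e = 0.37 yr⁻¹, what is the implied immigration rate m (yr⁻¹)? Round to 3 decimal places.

At equilibrium m(1−p*) = e·p*, so m = e·p*/(1−p*).
m = 0.37 × 0.30 / 0.7000 = 0.1110/0.7000 = 0.1586.

0.159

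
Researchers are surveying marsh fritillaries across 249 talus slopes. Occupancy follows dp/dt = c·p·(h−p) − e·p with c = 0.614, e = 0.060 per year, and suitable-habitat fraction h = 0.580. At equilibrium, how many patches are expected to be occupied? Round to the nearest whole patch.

120

p* = h − e/c = 0.580 − 0.0977 = 0.4823.
Expected occupied patches = N × p* = 249 × 0.4823 = 120.09 ≈ 120.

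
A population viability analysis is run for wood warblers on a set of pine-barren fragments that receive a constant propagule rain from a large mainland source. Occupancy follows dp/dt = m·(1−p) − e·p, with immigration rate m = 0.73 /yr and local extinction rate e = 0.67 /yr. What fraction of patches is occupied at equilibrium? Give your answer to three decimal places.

0.521

Setting dp/dt = 0: m − m·p* = e·p*, so m = (m+e)·p*.
p* = m/(m+e) = 0.73/(0.73+0.67) = 0.73/1.4000 = 0.5214.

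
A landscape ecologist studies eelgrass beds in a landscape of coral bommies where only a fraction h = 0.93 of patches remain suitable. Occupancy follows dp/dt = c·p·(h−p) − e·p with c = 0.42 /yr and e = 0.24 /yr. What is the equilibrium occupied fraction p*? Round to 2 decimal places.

0.36

Setting dp/dt = 0 and dividing by p* gives c·(h−p*) = e.
So p* = h − e/c = 0.93 − 0.24/0.42 = 0.93 − 0.5714 = 0.3586.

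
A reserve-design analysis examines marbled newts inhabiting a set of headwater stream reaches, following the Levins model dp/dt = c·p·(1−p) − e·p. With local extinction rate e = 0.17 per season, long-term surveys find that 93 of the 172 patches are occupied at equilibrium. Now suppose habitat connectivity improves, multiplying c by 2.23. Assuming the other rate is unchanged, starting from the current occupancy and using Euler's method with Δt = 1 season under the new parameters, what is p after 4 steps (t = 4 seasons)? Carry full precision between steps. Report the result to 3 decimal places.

Observed p* = 93/172 = 0.54070.
Balance c(1−p*) = e gives c = e/(1 − 0.54070) = 0.17/0.45930 = 0.37013.
Starting from p₀ = 0.54070; update p ← p + (dp/dt)·Δt with the new parameters.
p: 0.54070 → 0.65376  (Δp = +0.11306)
p: 0.65376 → 0.72945  (Δp = +0.07569)
p: 0.72945 → 0.76834  (Δp = +0.03888)
p: 0.76834 → 0.78463  (Δp = +0.01630)

0.785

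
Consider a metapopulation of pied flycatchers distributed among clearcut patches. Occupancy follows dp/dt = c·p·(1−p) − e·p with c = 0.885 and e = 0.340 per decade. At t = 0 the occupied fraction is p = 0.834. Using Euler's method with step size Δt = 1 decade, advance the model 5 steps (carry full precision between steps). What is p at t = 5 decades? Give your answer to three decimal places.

Update rule: p ← p + [c·p·(1−p) − e·p]·Δt with Δt = 1.
  1  |  dp/dt·Δt = -0.161037  |  p_1 = 0.672963
  2  |  dp/dt·Δt = -0.034033  |  p_2 = 0.638930
  3  |  dp/dt·Δt = -0.013068  |  p_3 = 0.625862
  4  |  dp/dt·Δt = -0.005562  |  p_4 = 0.620299
  5  |  dp/dt·Δt = -0.002459  |  p_5 = 0.617840

0.618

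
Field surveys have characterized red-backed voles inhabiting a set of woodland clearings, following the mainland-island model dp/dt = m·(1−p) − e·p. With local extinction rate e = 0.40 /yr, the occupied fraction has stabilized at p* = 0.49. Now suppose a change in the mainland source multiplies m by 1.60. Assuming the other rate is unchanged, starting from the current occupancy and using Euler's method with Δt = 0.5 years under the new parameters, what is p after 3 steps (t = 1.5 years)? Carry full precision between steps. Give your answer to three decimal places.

Balance m(1−p*) = e·p* gives m = e·p*/(1−p*) = 0.40×0.49000/0.51000 = 0.38431.
Starting from p₀ = 0.49000; update p ← p + (dp/dt)·Δt with the new parameters.
  1  |  dp/dt·Δt = +0.058800  |  p_1 = 0.548800
  2  |  dp/dt·Δt = +0.028962  |  p_2 = 0.577762
  3  |  dp/dt·Δt = +0.014265  |  p_3 = 0.592027

0.592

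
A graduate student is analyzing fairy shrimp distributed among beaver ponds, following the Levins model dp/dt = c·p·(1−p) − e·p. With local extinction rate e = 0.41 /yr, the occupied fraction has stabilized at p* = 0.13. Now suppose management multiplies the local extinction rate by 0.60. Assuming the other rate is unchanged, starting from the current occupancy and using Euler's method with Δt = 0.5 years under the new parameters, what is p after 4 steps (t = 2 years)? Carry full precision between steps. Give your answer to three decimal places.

0.176

Balance c(1−p*) = e gives c = e/(1 − 0.13000) = 0.41/0.87000 = 0.47126.
Starting from p₀ = 0.13000; update p ← p + (dp/dt)·Δt with the new parameters.
p: 0.13000 → 0.14066  (Δp = +0.01066)
p: 0.14066 → 0.15184  (Δp = +0.01118)
p: 0.15184 → 0.16351  (Δp = +0.01167)
p: 0.16351 → 0.17563  (Δp = +0.01212)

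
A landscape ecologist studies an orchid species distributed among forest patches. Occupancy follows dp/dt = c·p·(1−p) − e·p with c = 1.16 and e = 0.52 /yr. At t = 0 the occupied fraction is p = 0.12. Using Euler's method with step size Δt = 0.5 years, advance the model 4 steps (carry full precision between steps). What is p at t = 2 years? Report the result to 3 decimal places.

0.267

Update rule: p ← p + [c·p·(1−p) − e·p]·Δt with Δt = 0.5.
step 1: Δp = +0.03005, p = 0.15005
step 2: Δp = +0.03496, p = 0.18501
step 3: Δp = +0.03935, p = 0.22436
step 4: Δp = +0.04260, p = 0.26695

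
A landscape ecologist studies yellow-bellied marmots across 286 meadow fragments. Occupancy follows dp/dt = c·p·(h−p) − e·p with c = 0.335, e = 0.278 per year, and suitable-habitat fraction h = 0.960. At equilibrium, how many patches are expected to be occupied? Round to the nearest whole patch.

37

p* = h − e/c = 0.960 − 0.8299 = 0.1301.
Expected occupied patches = N × p* = 286 × 0.1301 = 37.22 ≈ 37.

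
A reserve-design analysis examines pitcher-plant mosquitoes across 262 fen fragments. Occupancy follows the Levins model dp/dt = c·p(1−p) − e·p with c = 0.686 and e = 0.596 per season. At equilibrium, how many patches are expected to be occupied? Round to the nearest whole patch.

34

p* = 1 − e/c = 1 − 0.596/0.686 = 0.1312.
Expected occupied patches = N × p* = 262 × 0.1312 = 34.37 ≈ 34.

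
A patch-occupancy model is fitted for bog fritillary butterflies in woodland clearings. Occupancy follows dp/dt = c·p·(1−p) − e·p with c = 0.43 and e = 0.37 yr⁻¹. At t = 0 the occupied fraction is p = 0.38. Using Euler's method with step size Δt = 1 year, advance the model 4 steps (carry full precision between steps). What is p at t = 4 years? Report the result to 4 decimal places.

Update rule: p ← p + [c·p·(1−p) − e·p]·Δt with Δt = 1.
t = 1: p = 0.38000 + (-0.03929) = 0.34071
t = 2: p = 0.34071 + (-0.02947) = 0.31124
t = 3: p = 0.31124 + (-0.02298) = 0.28826
t = 4: p = 0.28826 + (-0.01843) = 0.26982

0.2698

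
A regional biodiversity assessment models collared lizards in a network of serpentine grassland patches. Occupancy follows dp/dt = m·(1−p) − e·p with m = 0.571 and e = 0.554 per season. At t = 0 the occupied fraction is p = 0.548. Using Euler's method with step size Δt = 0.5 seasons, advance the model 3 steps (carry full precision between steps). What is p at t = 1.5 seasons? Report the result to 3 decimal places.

Update rule: p ← p + [m·(1−p) − e·p]·Δt with Δt = 0.5.
step 1: Δp = -0.02275, p = 0.52525
step 2: Δp = -0.00995, p = 0.51530
step 3: Δp = -0.00435, p = 0.51094

0.511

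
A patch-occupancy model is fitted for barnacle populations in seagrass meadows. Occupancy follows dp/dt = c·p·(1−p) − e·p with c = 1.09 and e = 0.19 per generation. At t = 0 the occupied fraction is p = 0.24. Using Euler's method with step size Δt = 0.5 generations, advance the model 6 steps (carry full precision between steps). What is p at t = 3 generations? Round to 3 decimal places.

0.722

Update rule: p ← p + [c·p·(1−p) − e·p]·Δt with Δt = 0.5.
t = 0.5: p = 0.24000 + (+0.07661) = 0.31661
t = 1: p = 0.31661 + (+0.08784) = 0.40445
t = 1.5: p = 0.40445 + (+0.09285) = 0.49730
t = 2: p = 0.49730 + (+0.08900) = 0.58630
t = 2.5: p = 0.58630 + (+0.07649) = 0.66280
t = 3: p = 0.66280 + (+0.05884) = 0.72164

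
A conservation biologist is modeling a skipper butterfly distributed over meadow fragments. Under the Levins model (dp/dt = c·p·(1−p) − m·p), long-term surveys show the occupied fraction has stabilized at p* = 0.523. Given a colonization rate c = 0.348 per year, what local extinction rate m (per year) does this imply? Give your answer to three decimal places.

At equilibrium c(1−p*) = m.
m = 0.348 × (1 − 0.523) = 0.348 × 0.4770 = 0.1660.

0.166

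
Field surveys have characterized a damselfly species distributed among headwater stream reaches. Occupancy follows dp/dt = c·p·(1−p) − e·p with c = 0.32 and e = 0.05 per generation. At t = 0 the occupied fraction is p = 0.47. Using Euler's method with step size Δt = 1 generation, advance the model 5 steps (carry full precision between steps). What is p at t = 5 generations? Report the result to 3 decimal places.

0.709

Update rule: p ← p + [c·p·(1−p) − e·p]·Δt with Δt = 1.
step 1: Δp = +0.05621, p = 0.52621
step 2: Δp = +0.05347, p = 0.57968
step 3: Δp = +0.04898, p = 0.62867
step 4: Δp = +0.04327, p = 0.67193
step 5: Δp = +0.03694, p = 0.70888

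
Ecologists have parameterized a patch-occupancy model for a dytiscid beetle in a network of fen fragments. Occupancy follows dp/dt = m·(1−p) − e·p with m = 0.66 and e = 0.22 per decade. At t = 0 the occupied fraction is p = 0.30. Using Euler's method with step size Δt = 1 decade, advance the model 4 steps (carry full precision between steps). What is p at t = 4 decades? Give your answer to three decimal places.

0.750

Update rule: p ← p + [m·(1−p) − e·p]·Δt with Δt = 1.
t = 1: p = 0.30000 + (+0.39600) = 0.69600
t = 2: p = 0.69600 + (+0.04752) = 0.74352
t = 3: p = 0.74352 + (+0.00570) = 0.74922
t = 4: p = 0.74922 + (+0.00068) = 0.74991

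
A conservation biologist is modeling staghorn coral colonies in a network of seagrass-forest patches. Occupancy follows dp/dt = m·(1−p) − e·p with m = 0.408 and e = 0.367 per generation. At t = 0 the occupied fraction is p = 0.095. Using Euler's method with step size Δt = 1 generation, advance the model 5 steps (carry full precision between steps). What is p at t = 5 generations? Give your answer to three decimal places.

Update rule: p ← p + [m·(1−p) − e·p]·Δt with Δt = 1.
t = 1: p = 0.09500 + (+0.33438) = 0.42938
t = 2: p = 0.42938 + (+0.07523) = 0.50461
t = 3: p = 0.50461 + (+0.01693) = 0.52154
t = 4: p = 0.52154 + (+0.00381) = 0.52535
t = 5: p = 0.52535 + (+0.00086) = 0.52620

0.526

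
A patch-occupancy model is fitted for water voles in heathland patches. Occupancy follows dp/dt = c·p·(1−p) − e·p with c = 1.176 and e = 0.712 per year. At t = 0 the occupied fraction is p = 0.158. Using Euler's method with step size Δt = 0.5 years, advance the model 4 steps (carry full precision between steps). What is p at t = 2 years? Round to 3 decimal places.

0.248

Update rule: p ← p + [c·p·(1−p) − e·p]·Δt with Δt = 0.5.
  1  |  dp/dt·Δt = +0.021977  |  p_1 = 0.179977
  2  |  dp/dt·Δt = +0.022708  |  p_2 = 0.202686
  3  |  dp/dt·Δt = +0.022867  |  p_3 = 0.225553
  4  |  dp/dt·Δt = +0.022414  |  p_4 = 0.247967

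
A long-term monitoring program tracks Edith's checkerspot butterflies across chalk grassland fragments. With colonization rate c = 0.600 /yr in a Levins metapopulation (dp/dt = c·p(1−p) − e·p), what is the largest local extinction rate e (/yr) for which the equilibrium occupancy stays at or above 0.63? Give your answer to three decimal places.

0.222

1 − e/c ≥ 0.63 ⇒ e ≤ c(1 − 0.63) = 0.600 × 0.3700.
e_max = 0.2220.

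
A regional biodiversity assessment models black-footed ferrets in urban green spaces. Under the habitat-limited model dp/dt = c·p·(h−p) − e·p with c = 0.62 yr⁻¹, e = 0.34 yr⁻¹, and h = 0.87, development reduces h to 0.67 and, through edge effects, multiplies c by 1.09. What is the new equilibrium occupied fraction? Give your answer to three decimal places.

Before: p* = h − e/c = 0.87 − 0.34/0.62 = 0.87 − 0.5484 = 0.3216.
After: c = 0.6758, e = 0.34, h = 0.67; p* = 0.67 − 0.34/0.6758 = 0.1669.

0.167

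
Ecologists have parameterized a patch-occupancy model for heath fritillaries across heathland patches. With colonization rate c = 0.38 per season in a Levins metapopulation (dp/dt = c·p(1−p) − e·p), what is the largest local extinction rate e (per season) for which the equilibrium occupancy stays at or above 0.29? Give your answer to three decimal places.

1 − e/c ≥ 0.29 ⇒ e ≤ c(1 − 0.29) = 0.38 × 0.7100.
e_max = 0.2698.

0.270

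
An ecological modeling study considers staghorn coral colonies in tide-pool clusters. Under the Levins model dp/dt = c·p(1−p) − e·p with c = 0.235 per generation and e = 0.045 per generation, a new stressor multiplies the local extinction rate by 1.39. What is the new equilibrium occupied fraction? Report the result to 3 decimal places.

Before: p* = 1 − 0.045/0.235 = 0.8085.
After the change, c = 0.235, e = 0.06255, so p* = 1 − 0.06255/0.235 = 0.7338.

0.734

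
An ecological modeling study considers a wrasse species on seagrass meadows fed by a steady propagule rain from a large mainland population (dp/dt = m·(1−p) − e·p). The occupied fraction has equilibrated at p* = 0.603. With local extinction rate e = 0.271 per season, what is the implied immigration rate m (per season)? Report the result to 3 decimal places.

0.412

At equilibrium m(1−p*) = e·p*, so m = e·p*/(1−p*).
m = 0.271 × 0.603 / 0.3970 = 0.1634/0.3970 = 0.4116.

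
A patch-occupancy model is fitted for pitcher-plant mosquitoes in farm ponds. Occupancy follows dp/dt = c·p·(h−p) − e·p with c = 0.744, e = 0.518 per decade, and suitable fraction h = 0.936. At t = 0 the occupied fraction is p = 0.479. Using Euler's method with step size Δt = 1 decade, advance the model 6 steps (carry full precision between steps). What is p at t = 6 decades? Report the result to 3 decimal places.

Update rule: p ← p + [c·p·(h−p) − e·p]·Δt with Δt = 1.
p: 0.47900 → 0.39374  (Δp = -0.08526)
p: 0.39374 → 0.34863  (Δp = -0.04511)
p: 0.34863 → 0.32040  (Δp = -0.02824)
p: 0.32040 → 0.30117  (Δp = -0.01922)
p: 0.30117 → 0.28741  (Δp = -0.01376)
p: 0.28741 → 0.27722  (Δp = -0.01019)

0.277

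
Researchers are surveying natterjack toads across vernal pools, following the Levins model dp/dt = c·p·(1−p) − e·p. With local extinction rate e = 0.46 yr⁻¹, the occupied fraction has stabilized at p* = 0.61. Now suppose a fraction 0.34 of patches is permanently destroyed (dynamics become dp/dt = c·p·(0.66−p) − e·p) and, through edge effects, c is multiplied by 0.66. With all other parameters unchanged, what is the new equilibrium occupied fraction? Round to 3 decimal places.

Balance c(1−p*) = e gives c = e/(1 − 0.61000) = 0.46/0.39000 = 1.17949.
New p* = 0.66 − e/c = 0.66 − 0.46000/0.77846 = 0.06909.

0.069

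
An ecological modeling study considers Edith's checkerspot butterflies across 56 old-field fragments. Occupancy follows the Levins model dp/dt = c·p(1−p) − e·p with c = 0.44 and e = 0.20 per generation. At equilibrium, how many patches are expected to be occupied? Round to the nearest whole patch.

31

p* = 1 − e/c = 1 − 0.20/0.44 = 0.5455.
Expected occupied patches = N × p* = 56 × 0.5455 = 30.55 ≈ 31.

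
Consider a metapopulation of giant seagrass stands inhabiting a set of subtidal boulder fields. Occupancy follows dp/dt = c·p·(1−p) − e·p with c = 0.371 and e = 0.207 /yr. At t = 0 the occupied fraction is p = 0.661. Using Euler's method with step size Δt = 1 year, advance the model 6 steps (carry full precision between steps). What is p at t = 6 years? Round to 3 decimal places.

0.495

Update rule: p ← p + [c·p·(1−p) − e·p]·Δt with Δt = 1.
  1  |  dp/dt·Δt = -0.053694  |  p_1 = 0.607306
  2  |  dp/dt·Δt = -0.037234  |  p_2 = 0.570072
  3  |  dp/dt·Δt = -0.027077  |  p_3 = 0.542995
  4  |  dp/dt·Δt = -0.020336  |  p_4 = 0.522660
  5  |  dp/dt·Δt = -0.015631  |  p_5 = 0.507029
  6  |  dp/dt·Δt = -0.012223  |  p_6 = 0.494805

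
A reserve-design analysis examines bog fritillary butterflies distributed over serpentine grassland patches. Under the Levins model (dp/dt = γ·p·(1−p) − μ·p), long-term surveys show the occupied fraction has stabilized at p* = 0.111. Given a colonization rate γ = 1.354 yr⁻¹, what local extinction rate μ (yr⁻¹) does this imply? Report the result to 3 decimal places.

At equilibrium γ(1−p*) = μ.
μ = 1.354 × (1 − 0.111) = 1.354 × 0.8890 = 1.2037.

1.204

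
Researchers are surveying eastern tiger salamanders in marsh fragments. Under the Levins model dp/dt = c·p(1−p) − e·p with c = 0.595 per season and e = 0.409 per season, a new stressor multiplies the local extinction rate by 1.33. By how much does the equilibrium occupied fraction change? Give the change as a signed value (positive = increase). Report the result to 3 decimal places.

-0.227

Before: p* = 1 − 0.409/0.595 = 0.3126.
After the change, c = 0.595, e = 0.54397, so p* = 1 − 0.54397/0.595 = 0.0858.
Δp* = 0.0858 − 0.3126 = -0.2268.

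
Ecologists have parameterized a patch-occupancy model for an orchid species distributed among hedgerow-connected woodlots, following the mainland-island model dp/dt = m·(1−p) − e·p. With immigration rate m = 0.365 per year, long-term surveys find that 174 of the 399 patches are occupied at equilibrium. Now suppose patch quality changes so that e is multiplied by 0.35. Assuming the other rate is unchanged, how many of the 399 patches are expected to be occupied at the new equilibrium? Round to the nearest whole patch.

Observed p* = 174/399 = 0.43609.
Balance m(1−p*) = e·p* gives e = m(1−p*)/p* = 0.365×0.56391/0.43609 = 0.47198.
New p* = m/(m+e) = 0.36500/(0.36500+0.16519) = 0.68843.
Expected occupied = 399 × 0.68843 = 274.68 ≈ 275.

275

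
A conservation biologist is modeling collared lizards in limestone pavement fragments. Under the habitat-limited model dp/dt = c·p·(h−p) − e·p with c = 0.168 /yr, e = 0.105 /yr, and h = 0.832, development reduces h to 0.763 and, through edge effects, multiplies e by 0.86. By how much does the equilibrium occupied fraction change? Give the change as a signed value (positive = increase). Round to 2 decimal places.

0.02

Before: p* = h − e/c = 0.832 − 0.105/0.168 = 0.832 − 0.6250 = 0.2070.
After: c = 0.168, e = 0.0903, h = 0.763; p* = 0.763 − 0.0903/0.168 = 0.2255.
Δp* = 0.2255 − 0.2070 = +0.0185.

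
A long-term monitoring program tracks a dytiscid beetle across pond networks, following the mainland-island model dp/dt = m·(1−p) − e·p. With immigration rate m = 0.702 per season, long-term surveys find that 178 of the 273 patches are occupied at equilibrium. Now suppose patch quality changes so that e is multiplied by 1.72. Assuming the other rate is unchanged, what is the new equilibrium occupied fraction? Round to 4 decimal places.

Observed p* = 178/273 = 0.65201.
Balance m(1−p*) = e·p* gives e = m(1−p*)/p* = 0.702×0.34799/0.65201 = 0.37467.
New p* = m/(m+e) = 0.70200/(0.70200+0.64443) = 0.52138.

0.5214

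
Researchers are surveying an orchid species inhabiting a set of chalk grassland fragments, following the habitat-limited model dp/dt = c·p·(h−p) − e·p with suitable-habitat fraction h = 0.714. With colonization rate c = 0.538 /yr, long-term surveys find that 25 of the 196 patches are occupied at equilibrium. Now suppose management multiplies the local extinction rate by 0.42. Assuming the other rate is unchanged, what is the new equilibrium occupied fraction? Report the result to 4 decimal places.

Observed p* = 25/196 = 0.12755.
Balance c(h−p*) = e gives e = 0.538×(0.714 − 0.12755) = 0.31551.
New p* = 0.714 − e/c = 0.714 − 0.13251/0.53800 = 0.46770.

0.4677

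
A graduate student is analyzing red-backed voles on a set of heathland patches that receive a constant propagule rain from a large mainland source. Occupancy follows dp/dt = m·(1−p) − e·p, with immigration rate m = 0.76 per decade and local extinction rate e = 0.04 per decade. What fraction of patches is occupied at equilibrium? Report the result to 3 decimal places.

0.950

Setting dp/dt = 0: m − m·p* = e·p*, so m = (m+e)·p*.
p* = m/(m+e) = 0.76/(0.76+0.04) = 0.76/0.8000 = 0.9500.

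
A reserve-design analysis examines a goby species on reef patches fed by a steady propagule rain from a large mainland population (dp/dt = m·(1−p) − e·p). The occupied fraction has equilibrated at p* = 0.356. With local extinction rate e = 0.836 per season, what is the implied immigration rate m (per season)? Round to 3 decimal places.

At equilibrium m(1−p*) = e·p*, so m = e·p*/(1−p*).
m = 0.836 × 0.356 / 0.6440 = 0.2976/0.6440 = 0.4621.

0.462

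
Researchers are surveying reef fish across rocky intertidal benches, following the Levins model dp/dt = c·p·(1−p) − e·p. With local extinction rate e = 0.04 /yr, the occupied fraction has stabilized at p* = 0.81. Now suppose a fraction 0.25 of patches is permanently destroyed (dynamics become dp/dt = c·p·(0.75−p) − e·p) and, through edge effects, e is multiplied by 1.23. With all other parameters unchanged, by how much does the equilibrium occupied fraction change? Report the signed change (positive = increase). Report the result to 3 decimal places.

Balance c(1−p*) = e gives c = e/(1 − 0.81000) = 0.04/0.19000 = 0.21053.
New p* = 0.75 − e/c = 0.75 − 0.04920/0.21053 = 0.51630.
Δp* = 0.51630 − 0.81000 = -0.29370.

-0.294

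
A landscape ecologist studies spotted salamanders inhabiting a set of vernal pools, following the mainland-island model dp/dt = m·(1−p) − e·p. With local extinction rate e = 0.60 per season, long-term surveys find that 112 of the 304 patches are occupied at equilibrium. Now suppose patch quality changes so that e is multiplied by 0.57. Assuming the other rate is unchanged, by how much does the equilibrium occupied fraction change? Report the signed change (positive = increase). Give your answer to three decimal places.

Observed p* = 112/304 = 0.36842.
Balance m(1−p*) = e·p* gives m = e·p*/(1−p*) = 0.60×0.36842/0.63158 = 0.35000.
New p* = m/(m+e) = 0.35000/(0.35000+0.34200) = 0.50578.
Δp* = 0.50578 − 0.36842 = +0.13736.

0.137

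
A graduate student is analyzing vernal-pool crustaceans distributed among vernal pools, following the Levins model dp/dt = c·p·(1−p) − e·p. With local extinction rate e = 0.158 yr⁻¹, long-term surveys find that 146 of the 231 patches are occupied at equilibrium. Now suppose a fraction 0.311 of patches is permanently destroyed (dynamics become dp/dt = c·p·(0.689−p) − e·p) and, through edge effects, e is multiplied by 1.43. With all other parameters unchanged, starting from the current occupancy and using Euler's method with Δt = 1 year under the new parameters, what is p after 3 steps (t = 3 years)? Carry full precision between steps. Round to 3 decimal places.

0.381

Observed p* = 146/231 = 0.63203.
Balance c(1−p*) = e gives c = e/(1 − 0.63203) = 0.158/0.36797 = 0.42939.
Starting from p₀ = 0.63203; update p ← p + (dp/dt)·Δt with the new parameters.
p: 0.63203 → 0.50469  (Δp = -0.12734)
p: 0.50469 → 0.43060  (Δp = -0.07409)
p: 0.43060 → 0.38109  (Δp = -0.04951)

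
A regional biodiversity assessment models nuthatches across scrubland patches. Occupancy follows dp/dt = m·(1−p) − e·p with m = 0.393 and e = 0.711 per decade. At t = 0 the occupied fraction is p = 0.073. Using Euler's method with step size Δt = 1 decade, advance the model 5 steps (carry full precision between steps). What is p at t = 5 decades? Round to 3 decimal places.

Update rule: p ← p + [m·(1−p) − e·p]·Δt with Δt = 1.
step 1: Δp = +0.31241, p = 0.38541
step 2: Δp = -0.03249, p = 0.35292
step 3: Δp = +0.00338, p = 0.35630
step 4: Δp = -0.00035, p = 0.35595
step 5: Δp = +0.00004, p = 0.35598

0.356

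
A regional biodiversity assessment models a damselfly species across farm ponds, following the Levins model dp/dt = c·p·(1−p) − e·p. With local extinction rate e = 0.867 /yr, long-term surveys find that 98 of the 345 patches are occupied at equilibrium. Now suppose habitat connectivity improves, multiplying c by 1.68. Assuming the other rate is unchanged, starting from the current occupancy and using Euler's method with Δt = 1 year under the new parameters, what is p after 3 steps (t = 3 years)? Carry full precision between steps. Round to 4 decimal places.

0.5753

Observed p* = 98/345 = 0.28406.
Balance c(1−p*) = e gives c = e/(1 − 0.28406) = 0.867/0.71594 = 1.21099.
Starting from p₀ = 0.28406; update p ← p + (dp/dt)·Δt with the new parameters.
p: 0.28406 → 0.45153  (Δp = +0.16747)
p: 0.45153 → 0.56389  (Δp = +0.11236)
p: 0.56389 → 0.57531  (Δp = +0.01142)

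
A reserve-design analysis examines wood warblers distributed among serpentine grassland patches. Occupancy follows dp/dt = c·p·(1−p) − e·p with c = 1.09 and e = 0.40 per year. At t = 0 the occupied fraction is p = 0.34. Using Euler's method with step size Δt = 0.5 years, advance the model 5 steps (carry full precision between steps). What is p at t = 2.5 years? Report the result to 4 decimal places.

0.5591

Update rule: p ← p + [c·p·(1−p) − e·p]·Δt with Δt = 0.5.
  1  |  dp/dt·Δt = +0.054298  |  p_1 = 0.394298
  2  |  dp/dt·Δt = +0.051301  |  p_2 = 0.445599
  3  |  dp/dt·Δt = +0.045517  |  p_3 = 0.491116
  4  |  dp/dt·Δt = +0.037984  |  p_4 = 0.529100
  5  |  dp/dt·Δt = +0.029968  |  p_5 = 0.559069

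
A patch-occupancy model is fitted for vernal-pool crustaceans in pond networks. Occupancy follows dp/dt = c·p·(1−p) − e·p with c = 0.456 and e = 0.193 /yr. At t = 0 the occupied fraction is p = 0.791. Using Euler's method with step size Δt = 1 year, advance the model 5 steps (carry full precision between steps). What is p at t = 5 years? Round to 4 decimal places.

Update rule: p ← p + [c·p·(1−p) − e·p]·Δt with Δt = 1.
t = 1: p = 0.79100 + (-0.07728) = 0.71372
t = 2: p = 0.71372 + (-0.04458) = 0.66915
t = 3: p = 0.66915 + (-0.02819) = 0.64095
t = 4: p = 0.64095 + (-0.01876) = 0.62219
t = 5: p = 0.62219 + (-0.01289) = 0.60930

0.6093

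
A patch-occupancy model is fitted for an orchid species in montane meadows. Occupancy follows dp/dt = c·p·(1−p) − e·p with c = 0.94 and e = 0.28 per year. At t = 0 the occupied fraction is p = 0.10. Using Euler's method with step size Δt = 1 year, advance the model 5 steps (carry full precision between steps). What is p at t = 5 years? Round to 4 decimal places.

Update rule: p ← p + [c·p·(1−p) − e·p]·Δt with Δt = 1.
t = 1: p = 0.10000 + (+0.05660) = 0.15660
t = 2: p = 0.15660 + (+0.08030) = 0.23690
t = 3: p = 0.23690 + (+0.10360) = 0.34050
t = 4: p = 0.34050 + (+0.11575) = 0.45625
t = 5: p = 0.45625 + (+0.10545) = 0.56170

0.5617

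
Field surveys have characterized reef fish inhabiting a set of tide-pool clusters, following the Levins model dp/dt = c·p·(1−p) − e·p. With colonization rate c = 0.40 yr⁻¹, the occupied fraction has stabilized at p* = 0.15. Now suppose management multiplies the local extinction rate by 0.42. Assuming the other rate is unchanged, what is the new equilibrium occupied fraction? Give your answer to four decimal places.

0.6430

Balance c(1−p*) = e gives e = 0.40×(1 − 0.15000) = 0.34000.
New p* = 1 − e/c = 1 − 0.14280/0.40000 = 0.64300.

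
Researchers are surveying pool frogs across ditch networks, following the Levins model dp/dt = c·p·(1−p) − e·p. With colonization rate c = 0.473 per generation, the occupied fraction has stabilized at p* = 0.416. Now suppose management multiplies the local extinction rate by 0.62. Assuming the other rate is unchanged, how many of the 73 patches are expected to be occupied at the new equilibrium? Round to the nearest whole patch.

47

Balance c(1−p*) = e gives e = 0.473×(1 − 0.41600) = 0.27623.
New p* = 1 − e/c = 1 − 0.17126/0.47300 = 0.63793.
Expected occupied = 73 × 0.63793 = 46.57 ≈ 47.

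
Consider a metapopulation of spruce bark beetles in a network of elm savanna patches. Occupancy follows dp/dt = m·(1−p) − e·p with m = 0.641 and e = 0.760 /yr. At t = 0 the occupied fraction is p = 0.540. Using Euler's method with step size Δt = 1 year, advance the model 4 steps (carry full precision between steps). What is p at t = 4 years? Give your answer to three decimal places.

Update rule: p ← p + [m·(1−p) − e·p]·Δt with Δt = 1.
  1  |  dp/dt·Δt = -0.115540  |  p_1 = 0.424460
  2  |  dp/dt·Δt = +0.046332  |  p_2 = 0.470792
  3  |  dp/dt·Δt = -0.018579  |  p_3 = 0.452213
  4  |  dp/dt·Δt = +0.007450  |  p_4 = 0.459663

0.460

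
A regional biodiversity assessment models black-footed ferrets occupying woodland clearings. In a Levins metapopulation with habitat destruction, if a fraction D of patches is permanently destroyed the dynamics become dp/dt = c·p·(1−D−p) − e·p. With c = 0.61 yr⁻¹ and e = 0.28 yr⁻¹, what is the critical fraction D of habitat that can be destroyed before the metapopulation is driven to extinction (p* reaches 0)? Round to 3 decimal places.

The nontrivial equilibrium is p* = (1−D) − e/c; extinction occurs when this hits zero.
So D_crit = 1 − e/c = 1 − 0.28/0.61 = 1 − 0.4590 = 0.5410.
Note this equals the original equilibrium occupancy — the Levins extinction-debt result.

0.541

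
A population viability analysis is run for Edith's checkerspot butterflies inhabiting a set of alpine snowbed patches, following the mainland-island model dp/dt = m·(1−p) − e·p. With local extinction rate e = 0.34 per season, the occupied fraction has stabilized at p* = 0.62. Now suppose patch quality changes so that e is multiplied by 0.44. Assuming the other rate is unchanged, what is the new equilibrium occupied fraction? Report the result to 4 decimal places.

0.7876

Balance m(1−p*) = e·p* gives m = e·p*/(1−p*) = 0.34×0.62000/0.38000 = 0.55474.
New p* = m/(m+e) = 0.55474/(0.55474+0.14960) = 0.78760.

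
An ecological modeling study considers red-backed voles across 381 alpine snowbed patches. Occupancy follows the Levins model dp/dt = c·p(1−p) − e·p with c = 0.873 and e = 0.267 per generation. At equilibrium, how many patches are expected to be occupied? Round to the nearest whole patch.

264

p* = 1 − e/c = 1 − 0.267/0.873 = 0.6942.
Expected occupied patches = N × p* = 381 × 0.6942 = 264.47 ≈ 264.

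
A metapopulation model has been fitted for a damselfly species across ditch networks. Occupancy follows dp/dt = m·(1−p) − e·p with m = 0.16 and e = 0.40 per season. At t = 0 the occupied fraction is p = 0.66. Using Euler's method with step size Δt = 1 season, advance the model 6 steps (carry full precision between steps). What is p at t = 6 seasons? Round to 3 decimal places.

Update rule: p ← p + [m·(1−p) − e·p]·Δt with Δt = 1.
p: 0.66000 → 0.45040  (Δp = -0.20960)
p: 0.45040 → 0.35818  (Δp = -0.09222)
p: 0.35818 → 0.31760  (Δp = -0.04058)
p: 0.31760 → 0.29974  (Δp = -0.01785)
p: 0.29974 → 0.29189  (Δp = -0.00786)
p: 0.29189 → 0.28843  (Δp = -0.00346)

0.288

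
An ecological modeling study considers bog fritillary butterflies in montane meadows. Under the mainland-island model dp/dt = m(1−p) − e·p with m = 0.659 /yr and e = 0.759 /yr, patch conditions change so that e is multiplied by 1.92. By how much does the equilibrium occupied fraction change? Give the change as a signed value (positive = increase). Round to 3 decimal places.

-0.153

Before: p* = 0.659/(0.659+0.759) = 0.4647.
After: m = 0.659, e = 1.45728; p* = 0.659/2.1163 = 0.3114.
Δp* = 0.3114 − 0.4647 = -0.1533.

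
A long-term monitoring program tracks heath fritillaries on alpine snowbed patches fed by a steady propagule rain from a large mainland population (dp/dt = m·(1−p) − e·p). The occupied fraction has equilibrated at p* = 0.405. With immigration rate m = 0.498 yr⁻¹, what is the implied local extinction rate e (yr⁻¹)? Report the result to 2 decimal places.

0.73

At equilibrium m(1−p*) = e·p*, so e = m(1−p*)/p*.
e = 0.498 × 0.5950 / 0.405 = 0.7316.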